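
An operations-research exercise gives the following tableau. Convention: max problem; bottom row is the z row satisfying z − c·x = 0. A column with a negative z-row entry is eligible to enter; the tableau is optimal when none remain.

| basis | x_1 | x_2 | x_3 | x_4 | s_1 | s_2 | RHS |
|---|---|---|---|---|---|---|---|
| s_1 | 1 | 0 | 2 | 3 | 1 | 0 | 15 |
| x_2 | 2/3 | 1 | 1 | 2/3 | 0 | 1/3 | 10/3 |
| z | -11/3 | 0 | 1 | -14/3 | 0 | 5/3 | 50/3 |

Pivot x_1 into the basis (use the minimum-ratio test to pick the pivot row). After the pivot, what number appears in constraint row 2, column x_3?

Ratio test on column x_1 — row 1: 15/1 = 15; row 2: (10/3)/(2/3) = 5. Minimum is 5 at row 2 (x_2 leaves); pivot element 2/3.
Divide row 2 by 2/3; eliminate column x_1 from the other rows.
In the new row 2, the x_3 entry is the old entry divided by the pivot: 1/(2/3) = 3/2.

3/2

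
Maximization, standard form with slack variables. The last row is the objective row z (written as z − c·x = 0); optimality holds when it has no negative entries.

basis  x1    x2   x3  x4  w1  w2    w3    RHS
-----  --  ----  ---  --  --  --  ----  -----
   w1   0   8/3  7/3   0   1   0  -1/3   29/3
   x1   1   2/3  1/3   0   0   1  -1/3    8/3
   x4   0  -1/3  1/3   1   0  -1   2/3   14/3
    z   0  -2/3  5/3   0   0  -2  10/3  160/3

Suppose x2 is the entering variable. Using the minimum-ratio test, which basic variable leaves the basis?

w1

Column x2 entries and ratios — w1: (29/3)/(8/3) = 29/8; x1: (8/3)/(2/3) = 4; x4: -1/3 ≤ 0, skip.
Smallest ratio is 29/8 in the row of w1, so w1 leaves.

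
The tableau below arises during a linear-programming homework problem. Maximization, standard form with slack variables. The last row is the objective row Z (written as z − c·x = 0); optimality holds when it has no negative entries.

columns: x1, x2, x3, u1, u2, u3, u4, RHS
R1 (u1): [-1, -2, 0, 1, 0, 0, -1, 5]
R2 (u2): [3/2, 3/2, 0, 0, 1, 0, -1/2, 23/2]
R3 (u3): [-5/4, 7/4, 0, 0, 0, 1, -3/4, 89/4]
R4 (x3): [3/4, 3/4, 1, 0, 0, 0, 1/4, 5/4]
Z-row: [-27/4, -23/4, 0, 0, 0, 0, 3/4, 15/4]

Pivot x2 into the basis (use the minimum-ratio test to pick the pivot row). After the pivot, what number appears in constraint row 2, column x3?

-2

Ratio test on column x2 — row 1: entry -2 ≤ 0; row 2: (23/2)/(3/2) = 23/3; row 3: (89/4)/(7/4) = 89/7; row 4: (5/4)/(3/4) = 5/3. Minimum is 5/3 at row 4 (x3 leaves); pivot element 3/4.
Divide row 4 by 3/4; eliminate column x2 from the other rows.
Row 2 update in column x3: 0 − (3/2)·(4/3) = -2.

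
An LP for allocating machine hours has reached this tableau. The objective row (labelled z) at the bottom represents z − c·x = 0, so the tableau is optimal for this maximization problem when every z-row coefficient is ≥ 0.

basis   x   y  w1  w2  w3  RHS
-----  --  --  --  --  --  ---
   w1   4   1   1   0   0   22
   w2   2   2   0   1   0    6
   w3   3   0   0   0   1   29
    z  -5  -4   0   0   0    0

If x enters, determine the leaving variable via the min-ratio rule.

w2

Column x entries and ratios — w1: 22/4 = 11/2; w2: 6/2 = 3; w3: 29/3 = 29/3.
Smallest ratio is 3 in the row of w2, so w2 leaves.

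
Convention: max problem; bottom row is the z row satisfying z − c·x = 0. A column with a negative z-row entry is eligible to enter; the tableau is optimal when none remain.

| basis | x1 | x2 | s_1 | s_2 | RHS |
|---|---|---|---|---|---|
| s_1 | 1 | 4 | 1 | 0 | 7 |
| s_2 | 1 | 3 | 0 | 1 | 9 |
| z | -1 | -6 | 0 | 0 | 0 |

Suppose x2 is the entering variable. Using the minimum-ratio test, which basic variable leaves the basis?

Column x2 entries and ratios — s_1: 7/4 = 7/4; s_2: 9/3 = 3.
Smallest ratio is 7/4 in the row of s_1, so s_1 leaves.

s_1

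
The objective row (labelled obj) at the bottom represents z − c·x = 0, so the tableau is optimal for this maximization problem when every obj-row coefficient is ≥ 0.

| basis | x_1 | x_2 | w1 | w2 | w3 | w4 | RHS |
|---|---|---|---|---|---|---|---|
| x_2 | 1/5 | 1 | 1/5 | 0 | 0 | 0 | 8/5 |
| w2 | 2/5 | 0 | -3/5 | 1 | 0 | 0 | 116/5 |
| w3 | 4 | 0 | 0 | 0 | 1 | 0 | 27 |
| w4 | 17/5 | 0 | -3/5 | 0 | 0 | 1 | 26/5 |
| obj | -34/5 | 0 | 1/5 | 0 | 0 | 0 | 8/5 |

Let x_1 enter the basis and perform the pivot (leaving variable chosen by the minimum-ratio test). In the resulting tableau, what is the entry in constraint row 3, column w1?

Ratio test on column x_1 — row 1: (8/5)/(1/5) = 8; row 2: (116/5)/(2/5) = 58; row 3: 27/4 = 27/4; row 4: (26/5)/(17/5) = 26/17. Minimum is 26/17 at row 4 (w4 leaves); pivot element 17/5.
Divide row 4 by 17/5; eliminate column x_1 from the other rows.
Row 3 update in column w1: 0 − 4·(-3/17) = 12/17.

12/17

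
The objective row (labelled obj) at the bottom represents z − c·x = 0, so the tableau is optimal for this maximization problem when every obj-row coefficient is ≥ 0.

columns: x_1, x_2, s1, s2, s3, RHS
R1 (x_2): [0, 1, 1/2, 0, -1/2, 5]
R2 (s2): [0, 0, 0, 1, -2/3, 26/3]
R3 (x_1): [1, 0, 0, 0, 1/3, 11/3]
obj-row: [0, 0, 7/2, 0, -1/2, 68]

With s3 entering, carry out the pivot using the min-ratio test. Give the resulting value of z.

Ratio test on column s3 — row 1: entry -1/2 ≤ 0; row 2: entry -2/3 ≤ 0; row 3: (11/3)/(1/3) = 11. Minimum is 11 at row 3 (x_1 leaves); pivot element 1/3.
Pivot on row 3; the obj-row RHS becomes 68 − (-1/2)·11 = 147/2.

147/2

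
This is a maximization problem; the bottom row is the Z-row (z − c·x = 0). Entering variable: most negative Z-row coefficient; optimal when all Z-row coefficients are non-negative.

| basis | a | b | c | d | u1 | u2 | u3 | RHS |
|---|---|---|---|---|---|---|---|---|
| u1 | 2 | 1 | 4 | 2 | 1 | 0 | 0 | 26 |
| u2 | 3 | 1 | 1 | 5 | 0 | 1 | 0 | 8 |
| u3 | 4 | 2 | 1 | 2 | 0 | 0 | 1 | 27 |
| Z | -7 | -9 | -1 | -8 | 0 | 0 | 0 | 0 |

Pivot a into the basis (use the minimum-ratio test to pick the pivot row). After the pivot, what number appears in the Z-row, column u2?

Ratio test on column a — row 1: 26/2 = 13; row 2: 8/3 = 8/3; row 3: 27/4 = 27/4. Minimum is 8/3 at row 2 (u2 leaves); pivot element 3.
Divide row 2 by 3; eliminate column a from the other rows.
Z-row update in column u2: 0 − (-7)·(1/3) = 7/3.

7/3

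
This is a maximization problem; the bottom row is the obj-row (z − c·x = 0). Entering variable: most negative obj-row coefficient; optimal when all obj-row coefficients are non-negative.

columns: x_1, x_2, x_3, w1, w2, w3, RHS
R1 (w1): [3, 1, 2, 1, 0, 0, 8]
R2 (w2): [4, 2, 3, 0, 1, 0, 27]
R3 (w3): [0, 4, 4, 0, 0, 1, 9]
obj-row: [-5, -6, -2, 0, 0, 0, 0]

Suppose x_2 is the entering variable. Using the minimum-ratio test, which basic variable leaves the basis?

w3

Column x_2 entries and ratios — w1: 8/1 = 8; w2: 27/2 = 27/2; w3: 9/4 = 9/4.
Smallest ratio is 9/4 in the row of w3, so w3 leaves.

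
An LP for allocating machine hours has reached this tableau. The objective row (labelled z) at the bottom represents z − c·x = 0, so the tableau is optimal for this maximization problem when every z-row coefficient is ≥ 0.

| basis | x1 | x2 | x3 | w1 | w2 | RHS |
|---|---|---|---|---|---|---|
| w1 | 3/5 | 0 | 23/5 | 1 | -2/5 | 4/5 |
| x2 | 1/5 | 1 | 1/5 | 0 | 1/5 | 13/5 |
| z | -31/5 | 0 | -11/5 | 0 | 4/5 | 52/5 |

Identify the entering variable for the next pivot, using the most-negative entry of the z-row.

x1

Negative z-row entries: x1: -31/5, x3: -11/5.
The most negative is -31/5 in column x1, so x1 enters.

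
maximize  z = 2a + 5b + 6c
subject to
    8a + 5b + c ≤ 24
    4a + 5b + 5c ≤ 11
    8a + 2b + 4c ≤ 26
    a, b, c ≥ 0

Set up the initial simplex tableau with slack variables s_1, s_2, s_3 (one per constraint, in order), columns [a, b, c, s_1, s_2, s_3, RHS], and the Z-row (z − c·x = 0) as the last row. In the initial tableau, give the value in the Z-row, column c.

-6

The Z-row carries the negated objective coefficients: the c entry is -6.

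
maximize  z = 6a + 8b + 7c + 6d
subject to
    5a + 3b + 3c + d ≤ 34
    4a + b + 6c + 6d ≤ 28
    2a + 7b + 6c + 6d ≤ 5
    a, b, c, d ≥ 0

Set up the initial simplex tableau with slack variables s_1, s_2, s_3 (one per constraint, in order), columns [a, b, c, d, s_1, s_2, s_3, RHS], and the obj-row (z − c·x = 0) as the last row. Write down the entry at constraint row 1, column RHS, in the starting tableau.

34

The RHS of constraint 1 is b_1 = 34.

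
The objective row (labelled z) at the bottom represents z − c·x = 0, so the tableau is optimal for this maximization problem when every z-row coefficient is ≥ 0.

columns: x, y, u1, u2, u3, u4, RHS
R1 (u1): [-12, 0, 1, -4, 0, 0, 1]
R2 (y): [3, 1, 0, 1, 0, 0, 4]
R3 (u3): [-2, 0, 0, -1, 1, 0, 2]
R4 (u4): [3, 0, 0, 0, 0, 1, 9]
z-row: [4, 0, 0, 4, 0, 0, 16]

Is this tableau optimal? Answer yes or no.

Every z-row coefficient is ≥ 0, so the tableau is optimal.

yes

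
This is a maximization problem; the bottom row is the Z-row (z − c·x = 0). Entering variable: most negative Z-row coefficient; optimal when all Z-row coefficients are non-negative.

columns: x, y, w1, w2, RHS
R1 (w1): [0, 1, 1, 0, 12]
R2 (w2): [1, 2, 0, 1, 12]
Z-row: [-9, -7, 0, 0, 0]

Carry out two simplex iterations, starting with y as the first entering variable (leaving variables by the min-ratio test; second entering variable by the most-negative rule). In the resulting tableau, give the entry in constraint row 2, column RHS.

Ratio test on column y — row 1: 12/1 = 12; row 2: 12/2 = 6. Minimum is 6 at row 2 (w2 leaves); pivot element 2.
Divide row 2 by 2; eliminate column y from the other rows.
Second iteration: most negative Z-row entry is -11/2 in column x, so x enters.
Ratio test on column x — row 1: entry -1/2 ≤ 0; row 2: 6/(1/2) = 12. Minimum is 12 at row 2 (y leaves); pivot element 1/2.
Divide row 2 by 1/2; eliminate column x from the other rows.
After both pivots, the entry at constraint row 2, column RHS is 12.

12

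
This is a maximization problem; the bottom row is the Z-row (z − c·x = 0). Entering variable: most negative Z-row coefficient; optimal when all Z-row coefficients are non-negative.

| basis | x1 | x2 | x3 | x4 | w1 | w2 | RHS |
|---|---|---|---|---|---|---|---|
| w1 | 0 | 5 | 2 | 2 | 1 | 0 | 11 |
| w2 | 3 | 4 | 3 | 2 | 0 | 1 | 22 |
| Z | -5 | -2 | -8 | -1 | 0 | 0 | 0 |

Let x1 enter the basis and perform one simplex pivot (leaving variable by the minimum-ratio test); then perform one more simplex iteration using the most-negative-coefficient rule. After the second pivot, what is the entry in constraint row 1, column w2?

0

Ratio test on column x1 — row 1: entry 0 ≤ 0; row 2: 22/3 = 22/3. Minimum is 22/3 at row 2 (w2 leaves); pivot element 3.
Divide row 2 by 3; eliminate column x1 from the other rows.
Second iteration: most negative Z-row entry is -3 in column x3, so x3 enters.
Ratio test on column x3 — row 1: 11/2 = 11/2; row 2: (22/3)/1 = 22/3. Minimum is 11/2 at row 1 (w1 leaves); pivot element 2.
Divide row 1 by 2; eliminate column x3 from the other rows.
After both pivots, the entry at constraint row 1, column w2 is 0.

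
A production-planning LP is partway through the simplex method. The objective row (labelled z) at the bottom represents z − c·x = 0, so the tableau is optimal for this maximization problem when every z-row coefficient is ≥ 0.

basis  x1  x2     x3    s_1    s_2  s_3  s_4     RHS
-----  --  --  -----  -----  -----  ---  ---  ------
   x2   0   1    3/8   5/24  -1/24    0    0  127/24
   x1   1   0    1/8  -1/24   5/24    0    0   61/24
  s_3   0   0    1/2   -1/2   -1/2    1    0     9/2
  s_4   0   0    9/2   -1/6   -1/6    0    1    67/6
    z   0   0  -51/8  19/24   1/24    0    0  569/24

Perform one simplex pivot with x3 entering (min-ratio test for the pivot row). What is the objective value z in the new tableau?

Ratio test on column x3 — row 1: (127/24)/(3/8) = 127/9; row 2: (61/24)/(1/8) = 61/3; row 3: (9/2)/(1/2) = 9; row 4: (67/6)/(9/2) = 67/27. Minimum is 67/27 at row 4 (s_4 leaves); pivot element 9/2.
Pivot on row 4; the z-row RHS becomes 569/24 − (-51/8)·(67/27) = 1423/36.

1423/36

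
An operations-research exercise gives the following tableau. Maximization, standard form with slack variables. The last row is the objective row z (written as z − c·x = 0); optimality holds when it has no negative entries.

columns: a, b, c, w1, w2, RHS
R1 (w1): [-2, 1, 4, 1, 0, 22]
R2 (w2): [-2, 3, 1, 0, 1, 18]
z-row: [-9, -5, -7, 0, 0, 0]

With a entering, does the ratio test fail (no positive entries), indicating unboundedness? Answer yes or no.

yes

Every constraint-row entry in column a is ≤ 0, so increasing a is unbounded.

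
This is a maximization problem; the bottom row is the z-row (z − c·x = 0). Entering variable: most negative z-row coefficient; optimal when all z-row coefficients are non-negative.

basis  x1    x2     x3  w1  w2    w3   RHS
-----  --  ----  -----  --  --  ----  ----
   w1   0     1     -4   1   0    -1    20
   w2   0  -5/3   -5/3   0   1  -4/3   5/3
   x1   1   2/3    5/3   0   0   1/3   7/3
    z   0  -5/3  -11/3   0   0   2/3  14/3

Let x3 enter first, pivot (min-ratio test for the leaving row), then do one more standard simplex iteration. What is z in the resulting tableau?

Ratio test on column x3 — row 1: entry -4 ≤ 0; row 2: entry -5/3 ≤ 0; row 3: (7/3)/(5/3) = 7/5. Minimum is 7/5 at row 3 (x1 leaves); pivot element 5/3.
Pivot on row 3; the z-row RHS becomes 14/3 − (-11/3)·(7/5) = 49/5.
Next entering variable (most negative z-row entry -1/5): x2.
Ratio test on column x2 — row 1: (128/5)/(13/5) = 128/13; row 2: entry -1 ≤ 0; row 3: (7/5)/(2/5) = 7/2. Minimum is 7/2 at row 3 (x3 leaves); pivot element 2/5.
After the second pivot the z-row RHS is 49/5 − (-1/5)·(7/2) = 21/2.

21/2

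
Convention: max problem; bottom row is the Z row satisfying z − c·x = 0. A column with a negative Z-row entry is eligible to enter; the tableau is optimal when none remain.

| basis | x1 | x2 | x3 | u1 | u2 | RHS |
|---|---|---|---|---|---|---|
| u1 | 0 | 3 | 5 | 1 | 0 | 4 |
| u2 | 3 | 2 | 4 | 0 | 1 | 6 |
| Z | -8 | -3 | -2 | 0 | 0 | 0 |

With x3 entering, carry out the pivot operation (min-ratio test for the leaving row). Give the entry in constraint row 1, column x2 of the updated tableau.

3/5

Ratio test on column x3 — row 1: 4/5 = 4/5; row 2: 6/4 = 3/2. Minimum is 4/5 at row 1 (u1 leaves); pivot element 5.
Divide row 1 by 5; eliminate column x3 from the other rows.
In the new row 1, the x2 entry is the old entry divided by the pivot: 3/5 = 3/5.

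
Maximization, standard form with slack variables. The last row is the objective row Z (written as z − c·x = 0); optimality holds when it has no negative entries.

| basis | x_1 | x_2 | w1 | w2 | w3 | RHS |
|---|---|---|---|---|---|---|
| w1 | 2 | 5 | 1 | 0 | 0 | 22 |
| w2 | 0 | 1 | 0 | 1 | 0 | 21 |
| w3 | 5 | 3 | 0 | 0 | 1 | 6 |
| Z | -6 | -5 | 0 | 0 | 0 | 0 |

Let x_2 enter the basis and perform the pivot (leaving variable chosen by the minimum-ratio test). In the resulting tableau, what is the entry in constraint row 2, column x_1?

Ratio test on column x_2 — row 1: 22/5 = 22/5; row 2: 21/1 = 21; row 3: 6/3 = 2. Minimum is 2 at row 3 (w3 leaves); pivot element 3.
Divide row 3 by 3; eliminate column x_2 from the other rows.
Row 2 update in column x_1: 0 − 1·(5/3) = -5/3.

-5/3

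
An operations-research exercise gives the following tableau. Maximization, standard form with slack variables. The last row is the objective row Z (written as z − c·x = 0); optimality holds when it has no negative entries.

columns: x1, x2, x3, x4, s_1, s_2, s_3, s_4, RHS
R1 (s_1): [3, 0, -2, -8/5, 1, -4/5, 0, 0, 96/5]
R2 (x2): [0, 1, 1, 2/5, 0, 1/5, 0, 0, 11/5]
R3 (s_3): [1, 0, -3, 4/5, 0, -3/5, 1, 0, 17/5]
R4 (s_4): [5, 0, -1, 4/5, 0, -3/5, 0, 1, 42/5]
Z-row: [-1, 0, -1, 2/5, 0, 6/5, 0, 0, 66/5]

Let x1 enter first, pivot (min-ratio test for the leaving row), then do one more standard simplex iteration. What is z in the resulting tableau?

Ratio test on column x1 — row 1: (96/5)/3 = 32/5; row 2: entry 0 ≤ 0; row 3: (17/5)/1 = 17/5; row 4: (42/5)/5 = 42/25. Minimum is 42/25 at row 4 (s_4 leaves); pivot element 5.
Pivot on row 4; the Z-row RHS becomes 66/5 − (-1)·(42/25) = 372/25.
Next entering variable (most negative Z-row entry -6/5): x3.
Ratio test on column x3 — row 1: entry -7/5 ≤ 0; row 2: (11/5)/1 = 11/5; row 3: entry -14/5 ≤ 0; row 4: entry -1/5 ≤ 0. Minimum is 11/5 at row 2 (x2 leaves); pivot element 1.
After the second pivot the Z-row RHS is 372/25 − (-6/5)·(11/5) = 438/25.

438/25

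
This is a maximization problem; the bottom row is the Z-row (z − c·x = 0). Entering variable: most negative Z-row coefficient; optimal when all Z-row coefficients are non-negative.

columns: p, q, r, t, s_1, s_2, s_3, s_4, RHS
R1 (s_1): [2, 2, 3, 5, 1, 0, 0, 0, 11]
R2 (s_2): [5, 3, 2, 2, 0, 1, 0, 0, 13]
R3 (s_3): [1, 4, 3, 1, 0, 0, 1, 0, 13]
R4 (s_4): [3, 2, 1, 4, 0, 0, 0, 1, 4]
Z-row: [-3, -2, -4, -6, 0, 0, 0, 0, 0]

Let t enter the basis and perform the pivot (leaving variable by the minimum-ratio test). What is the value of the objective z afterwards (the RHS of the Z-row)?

6

Ratio test on column t — row 1: 11/5 = 11/5; row 2: 13/2 = 13/2; row 3: 13/1 = 13; row 4: 4/4 = 1. Minimum is 1 at row 4 (s_4 leaves); pivot element 4.
Pivot on row 4; the Z-row RHS becomes 0 − (-6)·1 = 6.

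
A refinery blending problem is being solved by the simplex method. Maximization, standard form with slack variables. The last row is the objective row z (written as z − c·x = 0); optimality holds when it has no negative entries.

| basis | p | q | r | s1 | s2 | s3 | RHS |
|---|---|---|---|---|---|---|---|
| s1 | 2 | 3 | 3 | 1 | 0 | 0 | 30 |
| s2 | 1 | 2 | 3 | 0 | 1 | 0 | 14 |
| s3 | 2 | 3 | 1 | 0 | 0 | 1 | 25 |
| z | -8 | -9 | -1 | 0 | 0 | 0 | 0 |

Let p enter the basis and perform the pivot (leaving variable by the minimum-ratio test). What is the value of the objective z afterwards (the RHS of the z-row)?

100

Ratio test on column p — row 1: 30/2 = 15; row 2: 14/1 = 14; row 3: 25/2 = 25/2. Minimum is 25/2 at row 3 (s3 leaves); pivot element 2.
Pivot on row 3; the z-row RHS becomes 0 − (-8)·(25/2) = 100.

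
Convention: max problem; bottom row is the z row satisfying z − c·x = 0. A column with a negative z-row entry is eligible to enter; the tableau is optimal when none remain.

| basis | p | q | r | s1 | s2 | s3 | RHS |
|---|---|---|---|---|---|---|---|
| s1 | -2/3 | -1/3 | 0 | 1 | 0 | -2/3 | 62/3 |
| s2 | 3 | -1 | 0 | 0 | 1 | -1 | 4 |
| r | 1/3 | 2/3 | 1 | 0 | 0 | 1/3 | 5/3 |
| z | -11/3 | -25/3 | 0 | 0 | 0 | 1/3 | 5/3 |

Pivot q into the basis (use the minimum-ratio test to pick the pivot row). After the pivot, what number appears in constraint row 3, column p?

Ratio test on column q — row 1: entry -1/3 ≤ 0; row 2: entry -1 ≤ 0; row 3: (5/3)/(2/3) = 5/2. Minimum is 5/2 at row 3 (r leaves); pivot element 2/3.
Divide row 3 by 2/3; eliminate column q from the other rows.
In the new row 3, the p entry is the old entry divided by the pivot: (1/3)/(2/3) = 1/2.

1/2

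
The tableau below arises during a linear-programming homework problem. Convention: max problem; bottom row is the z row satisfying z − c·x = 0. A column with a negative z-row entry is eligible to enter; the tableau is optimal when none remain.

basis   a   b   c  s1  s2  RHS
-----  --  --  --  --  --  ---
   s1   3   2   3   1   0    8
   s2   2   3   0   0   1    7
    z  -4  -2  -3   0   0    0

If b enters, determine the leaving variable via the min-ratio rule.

Column b entries and ratios — s1: 8/2 = 4; s2: 7/3 = 7/3.
Smallest ratio is 7/3 in the row of s2, so s2 leaves.

s2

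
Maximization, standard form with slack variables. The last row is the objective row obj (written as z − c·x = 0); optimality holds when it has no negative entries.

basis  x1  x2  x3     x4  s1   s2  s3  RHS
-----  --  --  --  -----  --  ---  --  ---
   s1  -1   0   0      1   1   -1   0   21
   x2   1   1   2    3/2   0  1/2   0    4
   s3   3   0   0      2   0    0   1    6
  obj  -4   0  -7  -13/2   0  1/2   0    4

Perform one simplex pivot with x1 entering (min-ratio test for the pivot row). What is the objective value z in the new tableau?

Ratio test on column x1 — row 1: entry -1 ≤ 0; row 2: 4/1 = 4; row 3: 6/3 = 2. Minimum is 2 at row 3 (s3 leaves); pivot element 3.
Pivot on row 3; the obj-row RHS becomes 4 − (-4)·2 = 12.

12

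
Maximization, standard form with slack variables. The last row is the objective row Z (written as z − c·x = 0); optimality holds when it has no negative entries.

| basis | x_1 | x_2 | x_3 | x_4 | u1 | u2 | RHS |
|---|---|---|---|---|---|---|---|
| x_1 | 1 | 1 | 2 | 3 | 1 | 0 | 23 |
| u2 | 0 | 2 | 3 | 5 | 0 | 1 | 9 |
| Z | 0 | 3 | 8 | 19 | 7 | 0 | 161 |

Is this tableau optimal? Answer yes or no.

yes

Every Z-row coefficient is ≥ 0, so the tableau is optimal.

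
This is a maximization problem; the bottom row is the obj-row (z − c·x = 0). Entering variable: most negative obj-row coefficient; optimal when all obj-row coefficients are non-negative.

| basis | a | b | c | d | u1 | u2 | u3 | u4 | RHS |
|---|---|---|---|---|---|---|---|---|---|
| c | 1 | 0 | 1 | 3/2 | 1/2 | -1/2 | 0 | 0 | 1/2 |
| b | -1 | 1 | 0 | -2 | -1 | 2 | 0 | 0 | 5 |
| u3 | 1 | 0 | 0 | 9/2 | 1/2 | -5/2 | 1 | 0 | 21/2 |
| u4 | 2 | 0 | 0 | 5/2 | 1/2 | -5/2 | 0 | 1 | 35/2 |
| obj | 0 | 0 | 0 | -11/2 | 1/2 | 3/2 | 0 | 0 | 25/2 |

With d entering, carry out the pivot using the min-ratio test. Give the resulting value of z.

43/3

Ratio test on column d — row 1: (1/2)/(3/2) = 1/3; row 2: entry -2 ≤ 0; row 3: (21/2)/(9/2) = 7/3; row 4: (35/2)/(5/2) = 7. Minimum is 1/3 at row 1 (c leaves); pivot element 3/2.
Pivot on row 1; the obj-row RHS becomes 25/2 − (-11/2)·(1/3) = 43/3.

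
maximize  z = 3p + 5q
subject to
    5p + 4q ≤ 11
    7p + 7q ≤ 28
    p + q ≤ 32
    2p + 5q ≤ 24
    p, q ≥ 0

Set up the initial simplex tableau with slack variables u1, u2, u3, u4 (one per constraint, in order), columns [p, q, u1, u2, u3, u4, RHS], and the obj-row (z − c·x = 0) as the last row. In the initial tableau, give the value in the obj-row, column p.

-3

The obj-row carries the negated objective coefficients: the p entry is -3.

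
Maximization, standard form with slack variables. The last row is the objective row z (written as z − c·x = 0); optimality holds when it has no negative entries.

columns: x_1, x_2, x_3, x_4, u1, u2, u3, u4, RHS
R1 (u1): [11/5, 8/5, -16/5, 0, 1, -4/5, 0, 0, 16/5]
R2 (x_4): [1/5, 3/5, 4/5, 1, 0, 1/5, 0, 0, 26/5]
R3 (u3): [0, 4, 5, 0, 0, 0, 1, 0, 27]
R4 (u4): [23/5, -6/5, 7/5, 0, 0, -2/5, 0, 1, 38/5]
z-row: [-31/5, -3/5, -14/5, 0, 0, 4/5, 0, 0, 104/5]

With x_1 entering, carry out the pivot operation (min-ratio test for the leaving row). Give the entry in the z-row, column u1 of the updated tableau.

31/11

Ratio test on column x_1 — row 1: (16/5)/(11/5) = 16/11; row 2: (26/5)/(1/5) = 26; row 3: entry 0 ≤ 0; row 4: (38/5)/(23/5) = 38/23. Minimum is 16/11 at row 1 (u1 leaves); pivot element 11/5.
Divide row 1 by 11/5; eliminate column x_1 from the other rows.
z-row update in column u1: 0 − (-31/5)·(5/11) = 31/11.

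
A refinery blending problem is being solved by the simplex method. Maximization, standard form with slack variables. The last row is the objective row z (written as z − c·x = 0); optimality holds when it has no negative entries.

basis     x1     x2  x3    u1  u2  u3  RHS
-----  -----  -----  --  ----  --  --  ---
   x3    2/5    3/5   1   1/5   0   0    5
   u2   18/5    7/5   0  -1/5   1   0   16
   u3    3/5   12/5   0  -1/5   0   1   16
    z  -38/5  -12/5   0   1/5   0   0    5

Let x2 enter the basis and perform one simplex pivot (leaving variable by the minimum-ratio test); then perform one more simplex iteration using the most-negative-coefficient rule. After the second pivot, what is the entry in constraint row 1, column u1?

10/39

Ratio test on column x2 — row 1: 5/(3/5) = 25/3; row 2: 16/(7/5) = 80/7; row 3: 16/(12/5) = 20/3. Minimum is 20/3 at row 3 (u3 leaves); pivot element 12/5.
Divide row 3 by 12/5; eliminate column x2 from the other rows.
Second iteration: most negative z-row entry is -7 in column x1, so x1 enters.
Ratio test on column x1 — row 1: 1/(1/4) = 4; row 2: (20/3)/(13/4) = 80/39; row 3: (20/3)/(1/4) = 80/3. Minimum is 80/39 at row 2 (u2 leaves); pivot element 13/4.
Divide row 2 by 13/4; eliminate column x1 from the other rows.
After both pivots, the entry at constraint row 1, column u1 is 10/39.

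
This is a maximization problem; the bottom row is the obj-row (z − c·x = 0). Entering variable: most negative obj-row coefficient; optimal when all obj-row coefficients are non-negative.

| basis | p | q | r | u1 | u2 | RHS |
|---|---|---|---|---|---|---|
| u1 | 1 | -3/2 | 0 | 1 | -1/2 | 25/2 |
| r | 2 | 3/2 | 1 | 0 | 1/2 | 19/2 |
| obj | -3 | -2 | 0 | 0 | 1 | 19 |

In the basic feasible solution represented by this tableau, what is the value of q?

q is not in the basis, so in the current basic feasible solution q = 0.

0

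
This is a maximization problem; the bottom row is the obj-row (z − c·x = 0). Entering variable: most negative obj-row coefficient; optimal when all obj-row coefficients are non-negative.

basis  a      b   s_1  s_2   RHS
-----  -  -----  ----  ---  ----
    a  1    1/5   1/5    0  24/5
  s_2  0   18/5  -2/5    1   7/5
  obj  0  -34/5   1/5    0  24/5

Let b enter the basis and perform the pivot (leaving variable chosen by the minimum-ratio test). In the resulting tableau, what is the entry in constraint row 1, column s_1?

Ratio test on column b — row 1: (24/5)/(1/5) = 24; row 2: (7/5)/(18/5) = 7/18. Minimum is 7/18 at row 2 (s_2 leaves); pivot element 18/5.
Divide row 2 by 18/5; eliminate column b from the other rows.
Row 1 update in column s_1: 1/5 − (1/5)·(-1/9) = 2/9.

2/9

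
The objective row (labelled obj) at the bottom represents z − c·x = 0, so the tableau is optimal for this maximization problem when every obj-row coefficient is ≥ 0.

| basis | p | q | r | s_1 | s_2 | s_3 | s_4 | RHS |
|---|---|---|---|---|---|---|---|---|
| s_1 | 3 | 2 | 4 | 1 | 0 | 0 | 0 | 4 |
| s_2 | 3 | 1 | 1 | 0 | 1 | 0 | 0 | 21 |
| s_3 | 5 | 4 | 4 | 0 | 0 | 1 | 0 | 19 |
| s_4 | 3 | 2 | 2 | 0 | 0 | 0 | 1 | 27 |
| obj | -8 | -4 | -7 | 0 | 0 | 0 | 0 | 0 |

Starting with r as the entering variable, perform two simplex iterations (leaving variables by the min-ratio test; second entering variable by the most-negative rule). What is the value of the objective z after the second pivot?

32/3

Ratio test on column r — row 1: 4/4 = 1; row 2: 21/1 = 21; row 3: 19/4 = 19/4; row 4: 27/2 = 27/2. Minimum is 1 at row 1 (s_1 leaves); pivot element 4.
Pivot on row 1; the obj-row RHS becomes 0 − (-7)·1 = 7.
Next entering variable (most negative obj-row entry -11/4): p.
Ratio test on column p — row 1: 1/(3/4) = 4/3; row 2: 20/(9/4) = 80/9; row 3: 15/2 = 15/2; row 4: 25/(3/2) = 50/3. Minimum is 4/3 at row 1 (r leaves); pivot element 3/4.
After the second pivot the obj-row RHS is 7 − (-11/4)·(4/3) = 32/3.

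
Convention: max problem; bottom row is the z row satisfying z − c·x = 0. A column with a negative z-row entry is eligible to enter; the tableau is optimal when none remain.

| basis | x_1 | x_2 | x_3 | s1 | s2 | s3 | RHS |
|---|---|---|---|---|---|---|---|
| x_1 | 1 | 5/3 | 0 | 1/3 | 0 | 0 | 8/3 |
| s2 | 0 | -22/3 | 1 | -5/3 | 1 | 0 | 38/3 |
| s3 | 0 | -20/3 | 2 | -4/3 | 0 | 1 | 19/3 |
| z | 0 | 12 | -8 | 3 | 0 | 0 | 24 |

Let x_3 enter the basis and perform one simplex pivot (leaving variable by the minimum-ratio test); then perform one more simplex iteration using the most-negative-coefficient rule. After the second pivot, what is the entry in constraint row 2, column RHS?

Ratio test on column x_3 — row 1: entry 0 ≤ 0; row 2: (38/3)/1 = 38/3; row 3: (19/3)/2 = 19/6. Minimum is 19/6 at row 3 (s3 leaves); pivot element 2.
Divide row 3 by 2; eliminate column x_3 from the other rows.
Second iteration: most negative z-row entry is -44/3 in column x_2, so x_2 enters.
Ratio test on column x_2 — row 1: (8/3)/(5/3) = 8/5; row 2: entry -4 ≤ 0; row 3: entry -10/3 ≤ 0. Minimum is 8/5 at row 1 (x_1 leaves); pivot element 5/3.
Divide row 1 by 5/3; eliminate column x_2 from the other rows.
After both pivots, the entry at constraint row 2, column RHS is 159/10.

159/10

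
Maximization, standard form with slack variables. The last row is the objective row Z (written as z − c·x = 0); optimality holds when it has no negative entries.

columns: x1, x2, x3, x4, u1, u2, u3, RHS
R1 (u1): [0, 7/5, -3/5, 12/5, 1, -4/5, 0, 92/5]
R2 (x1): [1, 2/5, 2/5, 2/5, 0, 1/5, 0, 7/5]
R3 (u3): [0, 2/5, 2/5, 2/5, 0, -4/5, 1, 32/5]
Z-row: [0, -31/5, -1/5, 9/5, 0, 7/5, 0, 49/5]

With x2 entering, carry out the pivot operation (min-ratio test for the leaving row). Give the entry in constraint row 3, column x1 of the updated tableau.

Ratio test on column x2 — row 1: (92/5)/(7/5) = 92/7; row 2: (7/5)/(2/5) = 7/2; row 3: (32/5)/(2/5) = 16. Minimum is 7/2 at row 2 (x1 leaves); pivot element 2/5.
Divide row 2 by 2/5; eliminate column x2 from the other rows.
Row 3 update in column x1: 0 − (2/5)·(5/2) = -1.

-1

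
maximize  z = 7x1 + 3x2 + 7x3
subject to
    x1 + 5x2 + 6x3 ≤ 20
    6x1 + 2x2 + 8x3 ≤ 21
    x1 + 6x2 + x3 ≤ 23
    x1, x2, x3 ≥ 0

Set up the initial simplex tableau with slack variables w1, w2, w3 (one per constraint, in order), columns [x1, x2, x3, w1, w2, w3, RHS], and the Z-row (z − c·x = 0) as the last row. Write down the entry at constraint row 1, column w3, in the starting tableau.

Slack w3 belongs to constraint 3; its column is the unit vector e_3, so the entry in row 1 is 0.

0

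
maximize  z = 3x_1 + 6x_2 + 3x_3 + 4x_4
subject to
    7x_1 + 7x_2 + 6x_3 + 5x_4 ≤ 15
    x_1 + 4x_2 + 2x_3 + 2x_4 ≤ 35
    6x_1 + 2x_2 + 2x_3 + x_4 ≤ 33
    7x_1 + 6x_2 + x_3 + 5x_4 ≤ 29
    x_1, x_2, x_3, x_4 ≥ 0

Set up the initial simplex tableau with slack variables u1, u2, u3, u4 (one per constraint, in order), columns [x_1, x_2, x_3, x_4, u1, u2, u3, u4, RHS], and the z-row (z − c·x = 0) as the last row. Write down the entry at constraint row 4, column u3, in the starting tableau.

Slack u3 belongs to constraint 3; its column is the unit vector e_3, so the entry in row 4 is 0.

0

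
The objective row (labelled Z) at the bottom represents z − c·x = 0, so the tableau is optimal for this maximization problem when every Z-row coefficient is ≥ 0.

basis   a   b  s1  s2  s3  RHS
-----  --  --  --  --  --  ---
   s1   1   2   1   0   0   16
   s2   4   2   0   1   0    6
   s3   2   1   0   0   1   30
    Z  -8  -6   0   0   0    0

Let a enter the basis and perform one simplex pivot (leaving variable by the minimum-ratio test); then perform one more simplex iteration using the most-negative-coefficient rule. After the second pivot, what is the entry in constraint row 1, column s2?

-1

Ratio test on column a — row 1: 16/1 = 16; row 2: 6/4 = 3/2; row 3: 30/2 = 15. Minimum is 3/2 at row 2 (s2 leaves); pivot element 4.
Divide row 2 by 4; eliminate column a from the other rows.
Second iteration: most negative Z-row entry is -2 in column b, so b enters.
Ratio test on column b — row 1: (29/2)/(3/2) = 29/3; row 2: (3/2)/(1/2) = 3; row 3: entry 0 ≤ 0. Minimum is 3 at row 2 (a leaves); pivot element 1/2.
Divide row 2 by 1/2; eliminate column b from the other rows.
After both pivots, the entry at constraint row 1, column s2 is -1.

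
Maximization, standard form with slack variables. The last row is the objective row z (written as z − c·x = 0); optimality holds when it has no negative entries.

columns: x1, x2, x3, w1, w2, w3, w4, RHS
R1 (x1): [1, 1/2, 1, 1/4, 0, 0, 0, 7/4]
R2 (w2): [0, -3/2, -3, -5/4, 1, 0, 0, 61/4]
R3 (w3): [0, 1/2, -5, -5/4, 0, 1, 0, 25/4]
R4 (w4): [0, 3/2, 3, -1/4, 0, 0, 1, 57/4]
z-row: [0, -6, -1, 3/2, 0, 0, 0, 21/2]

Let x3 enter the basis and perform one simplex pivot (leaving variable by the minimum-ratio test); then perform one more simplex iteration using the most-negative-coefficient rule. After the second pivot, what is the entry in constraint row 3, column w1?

-3/2

Ratio test on column x3 — row 1: (7/4)/1 = 7/4; row 2: entry -3 ≤ 0; row 3: entry -5 ≤ 0; row 4: (57/4)/3 = 19/4. Minimum is 7/4 at row 1 (x1 leaves); pivot element 1.
Divide row 1 by 1; eliminate column x3 from the other rows.
Second iteration: most negative z-row entry is -11/2 in column x2, so x2 enters.
Ratio test on column x2 — row 1: (7/4)/(1/2) = 7/2; row 2: entry 0 ≤ 0; row 3: 15/3 = 5; row 4: entry 0 ≤ 0. Minimum is 7/2 at row 1 (x3 leaves); pivot element 1/2.
Divide row 1 by 1/2; eliminate column x2 from the other rows.
After both pivots, the entry at constraint row 3, column w1 is -3/2.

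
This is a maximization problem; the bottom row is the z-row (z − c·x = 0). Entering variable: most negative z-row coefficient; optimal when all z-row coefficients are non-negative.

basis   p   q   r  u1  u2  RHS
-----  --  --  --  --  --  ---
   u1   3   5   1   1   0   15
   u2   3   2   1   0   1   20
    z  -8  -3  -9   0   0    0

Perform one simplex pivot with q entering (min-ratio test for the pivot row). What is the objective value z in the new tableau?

9

Ratio test on column q — row 1: 15/5 = 3; row 2: 20/2 = 10. Minimum is 3 at row 1 (u1 leaves); pivot element 5.
Pivot on row 1; the z-row RHS becomes 0 − (-3)·3 = 9.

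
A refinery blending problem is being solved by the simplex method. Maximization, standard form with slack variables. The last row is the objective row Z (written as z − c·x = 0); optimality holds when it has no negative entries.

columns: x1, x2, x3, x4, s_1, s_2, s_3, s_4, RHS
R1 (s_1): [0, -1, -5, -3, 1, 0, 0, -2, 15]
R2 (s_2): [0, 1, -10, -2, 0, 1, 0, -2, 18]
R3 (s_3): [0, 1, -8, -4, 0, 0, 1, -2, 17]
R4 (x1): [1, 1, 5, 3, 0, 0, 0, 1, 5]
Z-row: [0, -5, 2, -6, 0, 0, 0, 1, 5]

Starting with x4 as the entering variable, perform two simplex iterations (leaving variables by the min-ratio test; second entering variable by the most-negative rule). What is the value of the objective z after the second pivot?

30

Ratio test on column x4 — row 1: entry -3 ≤ 0; row 2: entry -2 ≤ 0; row 3: entry -4 ≤ 0; row 4: 5/3 = 5/3. Minimum is 5/3 at row 4 (x1 leaves); pivot element 3.
Pivot on row 4; the Z-row RHS becomes 5 − (-6)·(5/3) = 15.
Next entering variable (most negative Z-row entry -3): x2.
Ratio test on column x2 — row 1: entry 0 ≤ 0; row 2: (64/3)/(5/3) = 64/5; row 3: (71/3)/(7/3) = 71/7; row 4: (5/3)/(1/3) = 5. Minimum is 5 at row 4 (x4 leaves); pivot element 1/3.
After the second pivot the Z-row RHS is 15 − (-3)·5 = 30.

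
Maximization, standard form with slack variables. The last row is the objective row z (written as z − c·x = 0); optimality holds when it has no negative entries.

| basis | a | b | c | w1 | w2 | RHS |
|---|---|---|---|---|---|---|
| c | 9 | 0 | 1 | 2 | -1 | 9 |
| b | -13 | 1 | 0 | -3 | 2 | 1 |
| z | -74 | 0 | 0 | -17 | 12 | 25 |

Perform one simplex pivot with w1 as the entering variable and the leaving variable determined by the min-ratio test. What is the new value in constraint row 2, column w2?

Ratio test on column w1 — row 1: 9/2 = 9/2; row 2: entry -3 ≤ 0. Minimum is 9/2 at row 1 (c leaves); pivot element 2.
Divide row 1 by 2; eliminate column w1 from the other rows.
Row 2 update in column w2: 2 − (-3)·(-1/2) = 1/2.

1/2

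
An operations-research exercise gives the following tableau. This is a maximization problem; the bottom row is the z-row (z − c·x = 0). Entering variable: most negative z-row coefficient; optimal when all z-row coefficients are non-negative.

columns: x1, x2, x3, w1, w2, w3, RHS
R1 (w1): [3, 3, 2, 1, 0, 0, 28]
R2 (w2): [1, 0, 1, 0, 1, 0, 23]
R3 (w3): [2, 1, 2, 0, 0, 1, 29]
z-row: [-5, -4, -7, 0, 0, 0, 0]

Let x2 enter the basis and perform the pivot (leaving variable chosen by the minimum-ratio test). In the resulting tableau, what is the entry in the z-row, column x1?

-1

Ratio test on column x2 — row 1: 28/3 = 28/3; row 2: entry 0 ≤ 0; row 3: 29/1 = 29. Minimum is 28/3 at row 1 (w1 leaves); pivot element 3.
Divide row 1 by 3; eliminate column x2 from the other rows.
z-row update in column x1: -5 − (-4)·1 = -1.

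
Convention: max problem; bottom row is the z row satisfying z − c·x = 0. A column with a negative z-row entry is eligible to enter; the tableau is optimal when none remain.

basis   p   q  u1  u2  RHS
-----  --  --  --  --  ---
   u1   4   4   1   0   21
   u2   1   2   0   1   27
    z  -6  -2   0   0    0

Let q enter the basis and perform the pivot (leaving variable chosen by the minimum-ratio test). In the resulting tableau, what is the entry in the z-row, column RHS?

Ratio test on column q — row 1: 21/4 = 21/4; row 2: 27/2 = 27/2. Minimum is 21/4 at row 1 (u1 leaves); pivot element 4.
Divide row 1 by 4; eliminate column q from the other rows.
z-row update in column RHS: 0 − (-2)·(21/4) = 21/2.

21/2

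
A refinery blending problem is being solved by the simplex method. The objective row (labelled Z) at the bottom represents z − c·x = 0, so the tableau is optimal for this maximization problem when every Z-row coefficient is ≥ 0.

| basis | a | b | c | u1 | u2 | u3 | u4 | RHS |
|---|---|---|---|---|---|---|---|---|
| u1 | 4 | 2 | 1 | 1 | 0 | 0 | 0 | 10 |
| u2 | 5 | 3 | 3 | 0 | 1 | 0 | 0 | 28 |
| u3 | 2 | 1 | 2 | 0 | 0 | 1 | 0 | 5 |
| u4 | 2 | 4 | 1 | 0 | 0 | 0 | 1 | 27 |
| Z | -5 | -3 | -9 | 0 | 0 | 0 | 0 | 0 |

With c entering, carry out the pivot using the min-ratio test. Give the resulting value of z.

45/2

Ratio test on column c — row 1: 10/1 = 10; row 2: 28/3 = 28/3; row 3: 5/2 = 5/2; row 4: 27/1 = 27. Minimum is 5/2 at row 3 (u3 leaves); pivot element 2.
Pivot on row 3; the Z-row RHS becomes 0 − (-9)·(5/2) = 45/2.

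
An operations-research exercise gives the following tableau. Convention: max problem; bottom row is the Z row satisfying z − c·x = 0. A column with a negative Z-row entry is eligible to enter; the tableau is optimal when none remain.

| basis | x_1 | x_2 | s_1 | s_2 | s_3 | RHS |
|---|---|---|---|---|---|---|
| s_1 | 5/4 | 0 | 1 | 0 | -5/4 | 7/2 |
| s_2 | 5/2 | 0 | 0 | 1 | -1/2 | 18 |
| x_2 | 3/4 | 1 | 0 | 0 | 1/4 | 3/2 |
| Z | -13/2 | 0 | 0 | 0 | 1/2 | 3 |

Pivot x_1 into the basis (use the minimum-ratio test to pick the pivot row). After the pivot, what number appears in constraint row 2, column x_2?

Ratio test on column x_1 — row 1: (7/2)/(5/4) = 14/5; row 2: 18/(5/2) = 36/5; row 3: (3/2)/(3/4) = 2. Minimum is 2 at row 3 (x_2 leaves); pivot element 3/4.
Divide row 3 by 3/4; eliminate column x_1 from the other rows.
Row 2 update in column x_2: 0 − (5/2)·(4/3) = -10/3.

-10/3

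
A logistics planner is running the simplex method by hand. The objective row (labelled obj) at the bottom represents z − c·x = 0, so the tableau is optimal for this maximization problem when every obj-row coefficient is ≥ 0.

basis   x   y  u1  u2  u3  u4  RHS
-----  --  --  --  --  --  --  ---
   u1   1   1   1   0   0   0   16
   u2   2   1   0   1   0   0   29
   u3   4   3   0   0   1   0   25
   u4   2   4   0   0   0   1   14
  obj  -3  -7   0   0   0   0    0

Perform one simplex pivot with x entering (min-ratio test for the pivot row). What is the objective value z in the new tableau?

Ratio test on column x — row 1: 16/1 = 16; row 2: 29/2 = 29/2; row 3: 25/4 = 25/4; row 4: 14/2 = 7. Minimum is 25/4 at row 3 (u3 leaves); pivot element 4.
Pivot on row 3; the obj-row RHS becomes 0 − (-3)·(25/4) = 75/4.

75/4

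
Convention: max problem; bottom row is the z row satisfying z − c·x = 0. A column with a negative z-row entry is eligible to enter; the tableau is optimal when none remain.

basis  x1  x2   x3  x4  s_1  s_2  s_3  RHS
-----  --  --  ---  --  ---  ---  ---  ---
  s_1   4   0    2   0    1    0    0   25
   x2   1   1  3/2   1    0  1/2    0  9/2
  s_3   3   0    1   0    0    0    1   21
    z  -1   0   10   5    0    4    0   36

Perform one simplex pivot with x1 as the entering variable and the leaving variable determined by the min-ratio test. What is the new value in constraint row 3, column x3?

Ratio test on column x1 — row 1: 25/4 = 25/4; row 2: (9/2)/1 = 9/2; row 3: 21/3 = 7. Minimum is 9/2 at row 2 (x2 leaves); pivot element 1.
Divide row 2 by 1; eliminate column x1 from the other rows.
Row 3 update in column x3: 1 − 3·(3/2) = -7/2.

-7/2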